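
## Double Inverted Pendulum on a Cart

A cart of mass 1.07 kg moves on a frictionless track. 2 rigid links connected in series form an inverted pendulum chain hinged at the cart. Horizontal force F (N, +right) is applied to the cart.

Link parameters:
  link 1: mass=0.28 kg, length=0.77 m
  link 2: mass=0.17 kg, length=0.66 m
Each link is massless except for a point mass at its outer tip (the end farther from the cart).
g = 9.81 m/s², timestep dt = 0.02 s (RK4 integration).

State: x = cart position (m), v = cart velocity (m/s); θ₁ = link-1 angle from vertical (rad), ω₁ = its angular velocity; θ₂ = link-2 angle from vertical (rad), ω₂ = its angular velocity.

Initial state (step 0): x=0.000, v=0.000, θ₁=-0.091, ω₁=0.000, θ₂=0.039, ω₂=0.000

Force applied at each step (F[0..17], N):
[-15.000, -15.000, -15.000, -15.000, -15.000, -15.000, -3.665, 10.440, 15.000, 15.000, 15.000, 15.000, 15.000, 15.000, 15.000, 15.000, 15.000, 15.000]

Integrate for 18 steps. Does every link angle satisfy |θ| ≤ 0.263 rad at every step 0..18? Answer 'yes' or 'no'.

apply F[0]=-15.000 → step 1: x=-0.003, v=-0.272, θ₁=-0.088, ω₁=0.307, θ₂=0.040, ω₂=0.068
apply F[1]=-15.000 → step 2: x=-0.011, v=-0.545, θ₁=-0.079, ω₁=0.618, θ₂=0.042, ω₂=0.132
apply F[2]=-15.000 → step 3: x=-0.025, v=-0.819, θ₁=-0.063, ω₁=0.937, θ₂=0.045, ω₂=0.189
apply F[3]=-15.000 → step 4: x=-0.044, v=-1.095, θ₁=-0.041, ω₁=1.267, θ₂=0.049, ω₂=0.236
apply F[4]=-15.000 → step 5: x=-0.068, v=-1.374, θ₁=-0.012, ω₁=1.611, θ₂=0.054, ω₂=0.268
apply F[5]=-15.000 → step 6: x=-0.099, v=-1.654, θ₁=0.023, ω₁=1.971, θ₂=0.060, ω₂=0.287
apply F[6]=-3.665 → step 7: x=-0.132, v=-1.725, θ₁=0.064, ω₁=2.072, θ₂=0.066, ω₂=0.293
apply F[7]=+10.440 → step 8: x=-0.165, v=-1.536, θ₁=0.103, ω₁=1.849, θ₂=0.071, ω₂=0.287
apply F[8]=+15.000 → step 9: x=-0.193, v=-1.264, θ₁=0.137, ω₁=1.537, θ₂=0.077, ω₂=0.267
apply F[9]=+15.000 → step 10: x=-0.216, v=-0.997, θ₁=0.165, ω₁=1.243, θ₂=0.082, ω₂=0.231
apply F[10]=+15.000 → step 11: x=-0.233, v=-0.733, θ₁=0.187, ω₁=0.966, θ₂=0.086, ω₂=0.182
apply F[11]=+15.000 → step 12: x=-0.245, v=-0.471, θ₁=0.203, ω₁=0.702, θ₂=0.089, ω₂=0.122
apply F[12]=+15.000 → step 13: x=-0.252, v=-0.212, θ₁=0.215, ω₁=0.447, θ₂=0.091, ω₂=0.053
apply F[13]=+15.000 → step 14: x=-0.253, v=0.046, θ₁=0.221, ω₁=0.199, θ₂=0.091, ω₂=-0.022
apply F[14]=+15.000 → step 15: x=-0.250, v=0.304, θ₁=0.223, ω₁=-0.046, θ₂=0.090, ω₂=-0.101
apply F[15]=+15.000 → step 16: x=-0.241, v=0.562, θ₁=0.219, ω₁=-0.291, θ₂=0.087, ω₂=-0.180
apply F[16]=+15.000 → step 17: x=-0.227, v=0.820, θ₁=0.211, ω₁=-0.540, θ₂=0.083, ω₂=-0.256
apply F[17]=+15.000 → step 18: x=-0.208, v=1.081, θ₁=0.198, ω₁=-0.796, θ₂=0.077, ω₂=-0.327
Max |angle| over trajectory = 0.223 rad; bound = 0.263 → within bound.

Answer: yes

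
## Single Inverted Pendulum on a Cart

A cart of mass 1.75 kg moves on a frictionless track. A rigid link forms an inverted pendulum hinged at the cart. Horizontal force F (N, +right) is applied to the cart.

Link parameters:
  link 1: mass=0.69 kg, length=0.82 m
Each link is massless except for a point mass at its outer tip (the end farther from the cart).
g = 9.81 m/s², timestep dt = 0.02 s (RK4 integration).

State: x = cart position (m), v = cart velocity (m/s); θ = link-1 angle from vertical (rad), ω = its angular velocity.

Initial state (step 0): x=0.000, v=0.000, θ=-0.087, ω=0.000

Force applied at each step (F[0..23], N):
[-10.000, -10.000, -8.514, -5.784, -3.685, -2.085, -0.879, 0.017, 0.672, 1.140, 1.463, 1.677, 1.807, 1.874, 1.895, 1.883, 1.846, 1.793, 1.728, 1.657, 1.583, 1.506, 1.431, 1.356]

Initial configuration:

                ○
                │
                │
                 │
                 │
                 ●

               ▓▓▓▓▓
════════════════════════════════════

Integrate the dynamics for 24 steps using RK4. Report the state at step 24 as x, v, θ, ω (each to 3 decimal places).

apply F[0]=-10.000 → step 1: x=-0.001, v=-0.107, θ=-0.086, ω=0.110
apply F[1]=-10.000 → step 2: x=-0.004, v=-0.215, θ=-0.083, ω=0.220
apply F[2]=-8.514 → step 3: x=-0.009, v=-0.306, θ=-0.077, ω=0.312
apply F[3]=-5.784 → step 4: x=-0.016, v=-0.366, θ=-0.071, ω=0.367
apply F[4]=-3.685 → step 5: x=-0.024, v=-0.403, θ=-0.063, ω=0.396
apply F[5]=-2.085 → step 6: x=-0.032, v=-0.422, θ=-0.055, ω=0.406
apply F[6]=-0.879 → step 7: x=-0.041, v=-0.429, θ=-0.047, ω=0.401
apply F[7]=+0.017 → step 8: x=-0.049, v=-0.425, θ=-0.039, ω=0.387
apply F[8]=+0.672 → step 9: x=-0.058, v=-0.415, θ=-0.031, ω=0.366
apply F[9]=+1.140 → step 10: x=-0.066, v=-0.400, θ=-0.024, ω=0.340
apply F[10]=+1.463 → step 11: x=-0.074, v=-0.381, θ=-0.018, ω=0.313
apply F[11]=+1.677 → step 12: x=-0.081, v=-0.361, θ=-0.012, ω=0.285
apply F[12]=+1.807 → step 13: x=-0.088, v=-0.340, θ=-0.006, ω=0.256
apply F[13]=+1.874 → step 14: x=-0.095, v=-0.318, θ=-0.002, ω=0.229
apply F[14]=+1.895 → step 15: x=-0.101, v=-0.296, θ=0.003, ω=0.203
apply F[15]=+1.883 → step 16: x=-0.106, v=-0.275, θ=0.007, ω=0.178
apply F[16]=+1.846 → step 17: x=-0.112, v=-0.255, θ=0.010, ω=0.155
apply F[17]=+1.793 → step 18: x=-0.117, v=-0.235, θ=0.013, ω=0.134
apply F[18]=+1.728 → step 19: x=-0.121, v=-0.216, θ=0.015, ω=0.115
apply F[19]=+1.657 → step 20: x=-0.125, v=-0.199, θ=0.017, ω=0.097
apply F[20]=+1.583 → step 21: x=-0.129, v=-0.182, θ=0.019, ω=0.081
apply F[21]=+1.506 → step 22: x=-0.133, v=-0.166, θ=0.021, ω=0.067
apply F[22]=+1.431 → step 23: x=-0.136, v=-0.152, θ=0.022, ω=0.054
apply F[23]=+1.356 → step 24: x=-0.139, v=-0.138, θ=0.023, ω=0.042

Answer: x=-0.139, v=-0.138, θ=0.023, ω=0.042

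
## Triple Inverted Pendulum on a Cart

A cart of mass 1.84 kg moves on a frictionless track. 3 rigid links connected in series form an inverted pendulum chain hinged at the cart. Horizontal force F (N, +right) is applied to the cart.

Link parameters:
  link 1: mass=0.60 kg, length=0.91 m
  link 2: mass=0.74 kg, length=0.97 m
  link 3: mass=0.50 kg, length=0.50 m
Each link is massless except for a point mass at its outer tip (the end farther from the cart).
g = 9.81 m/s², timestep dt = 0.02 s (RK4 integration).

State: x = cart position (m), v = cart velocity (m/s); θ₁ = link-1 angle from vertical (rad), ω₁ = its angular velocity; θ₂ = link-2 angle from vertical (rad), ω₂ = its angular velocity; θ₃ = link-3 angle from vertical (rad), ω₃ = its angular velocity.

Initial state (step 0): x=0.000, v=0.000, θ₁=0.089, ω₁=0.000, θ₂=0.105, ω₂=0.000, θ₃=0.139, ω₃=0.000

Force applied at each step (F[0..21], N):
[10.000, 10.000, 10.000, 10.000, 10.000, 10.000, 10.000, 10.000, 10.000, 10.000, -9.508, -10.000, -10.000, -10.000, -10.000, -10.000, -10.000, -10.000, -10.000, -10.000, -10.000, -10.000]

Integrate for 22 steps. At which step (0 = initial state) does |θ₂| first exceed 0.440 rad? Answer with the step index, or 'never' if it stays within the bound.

apply F[0]=+10.000 → step 1: x=0.001, v=0.091, θ₁=0.088, ω₁=-0.088, θ₂=0.105, ω₂=0.006, θ₃=0.139, ω₃=0.023
apply F[1]=+10.000 → step 2: x=0.004, v=0.182, θ₁=0.085, ω₁=-0.177, θ₂=0.105, ω₂=0.012, θ₃=0.140, ω₃=0.047
apply F[2]=+10.000 → step 3: x=0.008, v=0.274, θ₁=0.081, ω₁=-0.270, θ₂=0.106, ω₂=0.022, θ₃=0.141, ω₃=0.070
apply F[3]=+10.000 → step 4: x=0.015, v=0.367, θ₁=0.075, ω₁=-0.368, θ₂=0.106, ω₂=0.034, θ₃=0.143, ω₃=0.094
apply F[4]=+10.000 → step 5: x=0.023, v=0.461, θ₁=0.066, ω₁=-0.472, θ₂=0.107, ω₂=0.052, θ₃=0.145, ω₃=0.119
apply F[5]=+10.000 → step 6: x=0.033, v=0.558, θ₁=0.056, ω₁=-0.586, θ₂=0.108, ω₂=0.075, θ₃=0.148, ω₃=0.144
apply F[6]=+10.000 → step 7: x=0.045, v=0.657, θ₁=0.043, ω₁=-0.710, θ₂=0.110, ω₂=0.106, θ₃=0.151, ω₃=0.170
apply F[7]=+10.000 → step 8: x=0.059, v=0.760, θ₁=0.027, ω₁=-0.846, θ₂=0.113, ω₂=0.145, θ₃=0.154, ω₃=0.196
apply F[8]=+10.000 → step 9: x=0.076, v=0.865, θ₁=0.009, ω₁=-0.997, θ₂=0.116, ω₂=0.194, θ₃=0.158, ω₃=0.221
apply F[9]=+10.000 → step 10: x=0.094, v=0.974, θ₁=-0.013, ω₁=-1.162, θ₂=0.120, ω₂=0.252, θ₃=0.163, ω₃=0.245
apply F[10]=-9.508 → step 11: x=0.112, v=0.875, θ₁=-0.035, ω₁=-1.113, θ₂=0.126, ω₂=0.325, θ₃=0.168, ω₃=0.268
apply F[11]=-10.000 → step 12: x=0.129, v=0.774, θ₁=-0.057, ω₁=-1.077, θ₂=0.133, ω₂=0.412, θ₃=0.174, ω₃=0.291
apply F[12]=-10.000 → step 13: x=0.143, v=0.676, θ₁=-0.079, ω₁=-1.058, θ₂=0.143, ω₂=0.514, θ₃=0.180, ω₃=0.312
apply F[13]=-10.000 → step 14: x=0.156, v=0.582, θ₁=-0.100, ω₁=-1.056, θ₂=0.154, ω₂=0.630, θ₃=0.186, ω₃=0.330
apply F[14]=-10.000 → step 15: x=0.167, v=0.490, θ₁=-0.121, ω₁=-1.069, θ₂=0.168, ω₂=0.758, θ₃=0.193, ω₃=0.344
apply F[15]=-10.000 → step 16: x=0.176, v=0.401, θ₁=-0.143, ω₁=-1.094, θ₂=0.184, ω₂=0.898, θ₃=0.200, ω₃=0.353
apply F[16]=-10.000 → step 17: x=0.183, v=0.313, θ₁=-0.165, ω₁=-1.129, θ₂=0.204, ω₂=1.047, θ₃=0.207, ω₃=0.357
apply F[17]=-10.000 → step 18: x=0.188, v=0.227, θ₁=-0.188, ω₁=-1.170, θ₂=0.226, ω₂=1.203, θ₃=0.214, ω₃=0.356
apply F[18]=-10.000 → step 19: x=0.192, v=0.142, θ₁=-0.212, ω₁=-1.215, θ₂=0.252, ω₂=1.365, θ₃=0.221, ω₃=0.349
apply F[19]=-10.000 → step 20: x=0.194, v=0.058, θ₁=-0.236, ω₁=-1.259, θ₂=0.281, ω₂=1.528, θ₃=0.228, ω₃=0.338
apply F[20]=-10.000 → step 21: x=0.194, v=-0.027, θ₁=-0.262, ω₁=-1.301, θ₂=0.313, ω₂=1.691, θ₃=0.235, ω₃=0.323
apply F[21]=-10.000 → step 22: x=0.193, v=-0.112, θ₁=-0.288, ω₁=-1.337, θ₂=0.349, ω₂=1.852, θ₃=0.241, ω₃=0.307
max |θ₂| = 0.349 ≤ 0.440 over all 23 states.

Answer: never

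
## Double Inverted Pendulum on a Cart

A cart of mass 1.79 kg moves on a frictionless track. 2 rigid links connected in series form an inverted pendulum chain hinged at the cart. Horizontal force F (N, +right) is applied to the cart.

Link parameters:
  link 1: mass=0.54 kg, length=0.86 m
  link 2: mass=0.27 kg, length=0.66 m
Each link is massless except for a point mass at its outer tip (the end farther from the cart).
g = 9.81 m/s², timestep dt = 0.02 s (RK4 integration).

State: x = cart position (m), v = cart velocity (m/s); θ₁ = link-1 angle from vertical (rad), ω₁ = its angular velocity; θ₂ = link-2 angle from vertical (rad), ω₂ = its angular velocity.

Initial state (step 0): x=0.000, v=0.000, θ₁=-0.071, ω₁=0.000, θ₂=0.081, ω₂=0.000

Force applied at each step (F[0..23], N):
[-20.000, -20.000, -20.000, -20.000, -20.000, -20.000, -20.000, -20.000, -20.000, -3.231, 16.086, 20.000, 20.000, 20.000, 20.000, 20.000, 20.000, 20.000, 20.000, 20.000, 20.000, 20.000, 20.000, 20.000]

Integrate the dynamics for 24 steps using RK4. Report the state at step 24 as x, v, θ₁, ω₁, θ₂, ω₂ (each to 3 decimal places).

apply F[0]=-20.000 → step 1: x=-0.002, v=-0.217, θ₁=-0.069, ω₁=0.217, θ₂=0.082, ω₂=0.071
apply F[1]=-20.000 → step 2: x=-0.009, v=-0.434, θ₁=-0.062, ω₁=0.437, θ₂=0.084, ω₂=0.141
apply F[2]=-20.000 → step 3: x=-0.020, v=-0.652, θ₁=-0.051, ω₁=0.661, θ₂=0.087, ω₂=0.206
apply F[3]=-20.000 → step 4: x=-0.035, v=-0.872, θ₁=-0.036, ω₁=0.891, θ₂=0.092, ω₂=0.264
apply F[4]=-20.000 → step 5: x=-0.054, v=-1.093, θ₁=-0.016, ω₁=1.130, θ₂=0.098, ω₂=0.314
apply F[5]=-20.000 → step 6: x=-0.079, v=-1.317, θ₁=0.009, ω₁=1.378, θ₂=0.105, ω₂=0.354
apply F[6]=-20.000 → step 7: x=-0.107, v=-1.542, θ₁=0.040, ω₁=1.638, θ₂=0.112, ω₂=0.383
apply F[7]=-20.000 → step 8: x=-0.140, v=-1.768, θ₁=0.075, ω₁=1.910, θ₂=0.120, ω₂=0.400
apply F[8]=-20.000 → step 9: x=-0.178, v=-1.996, θ₁=0.116, ω₁=2.194, θ₂=0.128, ω₂=0.407
apply F[9]=-3.231 → step 10: x=-0.218, v=-2.039, θ₁=0.161, ω₁=2.274, θ₂=0.136, ω₂=0.406
apply F[10]=+16.086 → step 11: x=-0.257, v=-1.870, θ₁=0.205, ω₁=2.127, θ₂=0.144, ω₂=0.392
apply F[11]=+20.000 → step 12: x=-0.293, v=-1.664, θ₁=0.245, ω₁=1.951, θ₂=0.152, ω₂=0.363
apply F[12]=+20.000 → step 13: x=-0.324, v=-1.461, θ₁=0.283, ω₁=1.795, θ₂=0.158, ω₂=0.318
apply F[13]=+20.000 → step 14: x=-0.351, v=-1.264, θ₁=0.317, ω₁=1.658, θ₂=0.164, ω₂=0.257
apply F[14]=+20.000 → step 15: x=-0.374, v=-1.070, θ₁=0.349, ω₁=1.540, θ₂=0.169, ω₂=0.181
apply F[15]=+20.000 → step 16: x=-0.394, v=-0.880, θ₁=0.379, ω₁=1.438, θ₂=0.171, ω₂=0.089
apply F[16]=+20.000 → step 17: x=-0.410, v=-0.694, θ₁=0.407, ω₁=1.352, θ₂=0.172, ω₂=-0.017
apply F[17]=+20.000 → step 18: x=-0.422, v=-0.511, θ₁=0.433, ω₁=1.280, θ₂=0.171, ω₂=-0.139
apply F[18]=+20.000 → step 19: x=-0.430, v=-0.330, θ₁=0.458, ω₁=1.223, θ₂=0.166, ω₂=-0.276
apply F[19]=+20.000 → step 20: x=-0.435, v=-0.152, θ₁=0.482, ω₁=1.178, θ₂=0.159, ω₂=-0.427
apply F[20]=+20.000 → step 21: x=-0.436, v=0.024, θ₁=0.505, ω₁=1.145, θ₂=0.149, ω₂=-0.593
apply F[21]=+20.000 → step 22: x=-0.434, v=0.199, θ₁=0.528, ω₁=1.124, θ₂=0.136, ω₂=-0.775
apply F[22]=+20.000 → step 23: x=-0.428, v=0.373, θ₁=0.550, ω₁=1.112, θ₂=0.118, ω₂=-0.971
apply F[23]=+20.000 → step 24: x=-0.419, v=0.545, θ₁=0.573, ω₁=1.110, θ₂=0.097, ω₂=-1.182

Answer: x=-0.419, v=0.545, θ₁=0.573, ω₁=1.110, θ₂=0.097, ω₂=-1.182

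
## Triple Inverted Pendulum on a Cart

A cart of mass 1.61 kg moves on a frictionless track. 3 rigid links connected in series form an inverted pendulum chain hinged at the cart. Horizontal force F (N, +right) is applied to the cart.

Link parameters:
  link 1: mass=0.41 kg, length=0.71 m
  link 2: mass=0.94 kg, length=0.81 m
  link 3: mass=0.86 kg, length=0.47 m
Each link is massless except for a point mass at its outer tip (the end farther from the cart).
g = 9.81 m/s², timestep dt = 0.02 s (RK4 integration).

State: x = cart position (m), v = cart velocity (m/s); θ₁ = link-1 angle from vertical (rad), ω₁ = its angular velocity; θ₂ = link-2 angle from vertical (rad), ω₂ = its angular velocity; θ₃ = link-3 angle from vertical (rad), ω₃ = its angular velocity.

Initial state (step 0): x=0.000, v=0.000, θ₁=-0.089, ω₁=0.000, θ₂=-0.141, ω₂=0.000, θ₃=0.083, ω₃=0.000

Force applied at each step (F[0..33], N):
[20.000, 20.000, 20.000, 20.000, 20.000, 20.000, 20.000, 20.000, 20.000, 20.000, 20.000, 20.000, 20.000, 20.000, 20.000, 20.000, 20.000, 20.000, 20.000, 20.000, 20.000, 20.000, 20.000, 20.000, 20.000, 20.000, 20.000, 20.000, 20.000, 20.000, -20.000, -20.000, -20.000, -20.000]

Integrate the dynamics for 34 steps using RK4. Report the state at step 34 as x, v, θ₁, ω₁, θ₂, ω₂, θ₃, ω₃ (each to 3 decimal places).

apply F[0]=+20.000 → step 1: x=0.003, v=0.269, θ₁=-0.092, ω₁=-0.351, θ₂=-0.142, ω₂=-0.095, θ₃=0.084, ω₃=0.146
apply F[1]=+20.000 → step 2: x=0.011, v=0.538, θ₁=-0.103, ω₁=-0.711, θ₂=-0.145, ω₂=-0.182, θ₃=0.089, ω₃=0.291
apply F[2]=+20.000 → step 3: x=0.024, v=0.809, θ₁=-0.121, ω₁=-1.089, θ₂=-0.149, ω₂=-0.253, θ₃=0.096, ω₃=0.429
apply F[3]=+20.000 → step 4: x=0.043, v=1.080, θ₁=-0.147, ω₁=-1.490, θ₂=-0.155, ω₂=-0.303, θ₃=0.106, ω₃=0.556
apply F[4]=+20.000 → step 5: x=0.067, v=1.351, θ₁=-0.181, ω₁=-1.914, θ₂=-0.161, ω₂=-0.328, θ₃=0.118, ω₃=0.663
apply F[5]=+20.000 → step 6: x=0.097, v=1.617, θ₁=-0.223, ω₁=-2.351, θ₂=-0.168, ω₂=-0.332, θ₃=0.132, ω₃=0.738
apply F[6]=+20.000 → step 7: x=0.132, v=1.875, θ₁=-0.275, ω₁=-2.782, θ₂=-0.174, ω₂=-0.326, θ₃=0.147, ω₃=0.771
apply F[7]=+20.000 → step 8: x=0.172, v=2.117, θ₁=-0.334, ω₁=-3.179, θ₂=-0.181, ω₂=-0.333, θ₃=0.163, ω₃=0.752
apply F[8]=+20.000 → step 9: x=0.217, v=2.342, θ₁=-0.402, ω₁=-3.518, θ₂=-0.188, ω₂=-0.374, θ₃=0.177, ω₃=0.684
apply F[9]=+20.000 → step 10: x=0.266, v=2.546, θ₁=-0.475, ω₁=-3.786, θ₂=-0.196, ω₂=-0.468, θ₃=0.190, ω₃=0.576
apply F[10]=+20.000 → step 11: x=0.318, v=2.732, θ₁=-0.553, ω₁=-3.986, θ₂=-0.207, ω₂=-0.622, θ₃=0.200, ω₃=0.440
apply F[11]=+20.000 → step 12: x=0.375, v=2.903, θ₁=-0.634, ω₁=-4.125, θ₂=-0.221, ω₂=-0.833, θ₃=0.207, ω₃=0.285
apply F[12]=+20.000 → step 13: x=0.434, v=3.060, θ₁=-0.717, ω₁=-4.217, θ₂=-0.241, ω₂=-1.095, θ₃=0.211, ω₃=0.119
apply F[13]=+20.000 → step 14: x=0.497, v=3.206, θ₁=-0.802, ω₁=-4.269, θ₂=-0.266, ω₂=-1.400, θ₃=0.212, ω₃=-0.056
apply F[14]=+20.000 → step 15: x=0.563, v=3.343, θ₁=-0.888, ω₁=-4.286, θ₂=-0.297, ω₂=-1.743, θ₃=0.209, ω₃=-0.240
apply F[15]=+20.000 → step 16: x=0.631, v=3.470, θ₁=-0.973, ω₁=-4.269, θ₂=-0.335, ω₂=-2.118, θ₃=0.202, ω₃=-0.437
apply F[16]=+20.000 → step 17: x=0.701, v=3.589, θ₁=-1.058, ω₁=-4.215, θ₂=-0.382, ω₂=-2.520, θ₃=0.191, ω₃=-0.651
apply F[17]=+20.000 → step 18: x=0.774, v=3.699, θ₁=-1.142, ω₁=-4.120, θ₂=-0.436, ω₂=-2.943, θ₃=0.176, ω₃=-0.889
apply F[18]=+20.000 → step 19: x=0.849, v=3.801, θ₁=-1.223, ω₁=-3.979, θ₂=-0.500, ω₂=-3.383, θ₃=0.156, ω₃=-1.157
apply F[19]=+20.000 → step 20: x=0.926, v=3.894, θ₁=-1.300, ω₁=-3.784, θ₂=-0.572, ω₂=-3.836, θ₃=0.130, ω₃=-1.466
apply F[20]=+20.000 → step 21: x=1.005, v=3.978, θ₁=-1.374, ω₁=-3.531, θ₂=-0.653, ω₂=-4.296, θ₃=0.097, ω₃=-1.828
apply F[21]=+20.000 → step 22: x=1.085, v=4.050, θ₁=-1.441, ω₁=-3.214, θ₂=-0.744, ω₂=-4.760, θ₃=0.056, ω₃=-2.257
apply F[22]=+20.000 → step 23: x=1.167, v=4.107, θ₁=-1.502, ω₁=-2.831, θ₂=-0.843, ω₂=-5.223, θ₃=0.006, ω₃=-2.771
apply F[23]=+20.000 → step 24: x=1.249, v=4.144, θ₁=-1.554, ω₁=-2.383, θ₂=-0.953, ω₂=-5.678, θ₃=-0.056, ω₃=-3.393
apply F[24]=+20.000 → step 25: x=1.332, v=4.152, θ₁=-1.597, ω₁=-1.884, θ₂=-1.070, ω₂=-6.111, θ₃=-0.131, ω₃=-4.152
apply F[25]=+20.000 → step 26: x=1.415, v=4.120, θ₁=-1.629, ω₁=-1.365, θ₂=-1.197, ω₂=-6.494, θ₃=-0.223, ω₃=-5.084
apply F[26]=+20.000 → step 27: x=1.497, v=4.036, θ₁=-1.652, ω₁=-0.890, θ₂=-1.330, ω₂=-6.768, θ₃=-0.335, ω₃=-6.217
apply F[27]=+20.000 → step 28: x=1.576, v=3.894, θ₁=-1.666, ω₁=-0.562, θ₂=-1.466, ω₂=-6.835, θ₃=-0.473, ω₃=-7.552
apply F[28]=+20.000 → step 29: x=1.652, v=3.706, θ₁=-1.676, ω₁=-0.499, θ₂=-1.601, ω₂=-6.581, θ₃=-0.638, ω₃=-9.020
apply F[29]=+20.000 → step 30: x=1.724, v=3.499, θ₁=-1.688, ω₁=-0.759, θ₂=-1.727, ω₂=-5.950, θ₃=-0.834, ω₃=-10.496
apply F[30]=-20.000 → step 31: x=1.790, v=3.036, θ₁=-1.708, ω₁=-1.270, θ₂=-1.838, ω₂=-5.203, θ₃=-1.053, ω₃=-11.376
apply F[31]=-20.000 → step 32: x=1.846, v=2.566, θ₁=-1.740, ω₁=-1.944, θ₂=-1.934, ω₂=-4.354, θ₃=-1.288, ω₃=-12.167
apply F[32]=-20.000 → step 33: x=1.892, v=2.062, θ₁=-1.787, ω₁=-2.777, θ₂=-2.012, ω₂=-3.459, θ₃=-1.539, ω₃=-12.873
apply F[33]=-20.000 → step 34: x=1.928, v=1.488, θ₁=-1.852, ω₁=-3.786, θ₂=-2.073, ω₂=-2.595, θ₃=-1.802, ω₃=-13.451

Answer: x=1.928, v=1.488, θ₁=-1.852, ω₁=-3.786, θ₂=-2.073, ω₂=-2.595, θ₃=-1.802, ω₃=-13.451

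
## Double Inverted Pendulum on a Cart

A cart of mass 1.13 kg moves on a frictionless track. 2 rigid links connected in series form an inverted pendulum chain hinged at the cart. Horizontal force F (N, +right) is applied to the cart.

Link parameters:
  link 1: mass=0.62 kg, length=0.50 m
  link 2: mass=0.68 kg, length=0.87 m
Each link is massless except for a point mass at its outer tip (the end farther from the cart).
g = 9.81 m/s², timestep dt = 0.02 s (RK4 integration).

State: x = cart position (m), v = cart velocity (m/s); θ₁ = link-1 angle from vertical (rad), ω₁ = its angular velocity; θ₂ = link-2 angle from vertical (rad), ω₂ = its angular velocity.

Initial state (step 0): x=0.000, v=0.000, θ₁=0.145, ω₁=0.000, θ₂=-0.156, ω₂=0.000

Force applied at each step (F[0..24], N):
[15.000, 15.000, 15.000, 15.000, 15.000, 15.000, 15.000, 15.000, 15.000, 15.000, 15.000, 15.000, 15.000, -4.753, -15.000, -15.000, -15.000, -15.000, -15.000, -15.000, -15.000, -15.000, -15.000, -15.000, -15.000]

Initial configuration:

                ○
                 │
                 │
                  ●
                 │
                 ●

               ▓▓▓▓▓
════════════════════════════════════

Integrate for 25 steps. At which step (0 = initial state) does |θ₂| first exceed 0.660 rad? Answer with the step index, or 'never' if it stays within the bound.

Answer: never

Derivation:
apply F[0]=+15.000 → step 1: x=0.002, v=0.231, θ₁=0.142, ω₁=-0.273, θ₂=-0.157, ω₂=-0.148
apply F[1]=+15.000 → step 2: x=0.009, v=0.464, θ₁=0.134, ω₁=-0.554, θ₂=-0.162, ω₂=-0.293
apply F[2]=+15.000 → step 3: x=0.021, v=0.700, θ₁=0.120, ω₁=-0.852, θ₂=-0.169, ω₂=-0.432
apply F[3]=+15.000 → step 4: x=0.037, v=0.941, θ₁=0.100, ω₁=-1.176, θ₂=-0.179, ω₂=-0.562
apply F[4]=+15.000 → step 5: x=0.059, v=1.189, θ₁=0.073, ω₁=-1.534, θ₂=-0.192, ω₂=-0.679
apply F[5]=+15.000 → step 6: x=0.085, v=1.444, θ₁=0.038, ω₁=-1.935, θ₂=-0.206, ω₂=-0.779
apply F[6]=+15.000 → step 7: x=0.116, v=1.706, θ₁=-0.005, ω₁=-2.388, θ₂=-0.223, ω₂=-0.857
apply F[7]=+15.000 → step 8: x=0.153, v=1.975, θ₁=-0.058, ω₁=-2.894, θ₂=-0.240, ω₂=-0.908
apply F[8]=+15.000 → step 9: x=0.195, v=2.247, θ₁=-0.121, ω₁=-3.451, θ₂=-0.259, ω₂=-0.932
apply F[9]=+15.000 → step 10: x=0.243, v=2.512, θ₁=-0.196, ω₁=-4.037, θ₂=-0.277, ω₂=-0.934
apply F[10]=+15.000 → step 11: x=0.296, v=2.760, θ₁=-0.283, ω₁=-4.618, θ₂=-0.296, ω₂=-0.927
apply F[11]=+15.000 → step 12: x=0.353, v=2.976, θ₁=-0.380, ω₁=-5.145, θ₂=-0.315, ω₂=-0.936
apply F[12]=+15.000 → step 13: x=0.415, v=3.150, θ₁=-0.488, ω₁=-5.578, θ₂=-0.334, ω₂=-0.987
apply F[13]=-4.753 → step 14: x=0.476, v=3.020, θ₁=-0.599, ω₁=-5.521, θ₂=-0.354, ω₂=-1.024
apply F[14]=-15.000 → step 15: x=0.534, v=2.760, θ₁=-0.707, ω₁=-5.348, θ₂=-0.374, ω₂=-1.018
apply F[15]=-15.000 → step 16: x=0.587, v=2.511, θ₁=-0.813, ω₁=-5.266, θ₂=-0.394, ω₂=-0.999
apply F[16]=-15.000 → step 17: x=0.635, v=2.267, θ₁=-0.918, ω₁=-5.261, θ₂=-0.414, ω₂=-0.974
apply F[17]=-15.000 → step 18: x=0.677, v=2.021, θ₁=-1.024, ω₁=-5.319, θ₂=-0.433, ω₂=-0.948
apply F[18]=-15.000 → step 19: x=0.715, v=1.770, θ₁=-1.131, ω₁=-5.432, θ₂=-0.452, ω₂=-0.928
apply F[19]=-15.000 → step 20: x=0.748, v=1.509, θ₁=-1.242, ω₁=-5.594, θ₂=-0.471, ω₂=-0.921
apply F[20]=-15.000 → step 21: x=0.776, v=1.234, θ₁=-1.356, ω₁=-5.804, θ₂=-0.489, ω₂=-0.935
apply F[21]=-15.000 → step 22: x=0.797, v=0.943, θ₁=-1.474, ω₁=-6.064, θ₂=-0.508, ω₂=-0.979
apply F[22]=-15.000 → step 23: x=0.813, v=0.631, θ₁=-1.598, ω₁=-6.379, θ₂=-0.529, ω₂=-1.062
apply F[23]=-15.000 → step 24: x=0.822, v=0.294, θ₁=-1.730, ω₁=-6.759, θ₂=-0.551, ω₂=-1.199
apply F[24]=-15.000 → step 25: x=0.825, v=-0.073, θ₁=-1.869, ω₁=-7.217, θ₂=-0.577, ω₂=-1.405
max |θ₂| = 0.577 ≤ 0.660 over all 26 states.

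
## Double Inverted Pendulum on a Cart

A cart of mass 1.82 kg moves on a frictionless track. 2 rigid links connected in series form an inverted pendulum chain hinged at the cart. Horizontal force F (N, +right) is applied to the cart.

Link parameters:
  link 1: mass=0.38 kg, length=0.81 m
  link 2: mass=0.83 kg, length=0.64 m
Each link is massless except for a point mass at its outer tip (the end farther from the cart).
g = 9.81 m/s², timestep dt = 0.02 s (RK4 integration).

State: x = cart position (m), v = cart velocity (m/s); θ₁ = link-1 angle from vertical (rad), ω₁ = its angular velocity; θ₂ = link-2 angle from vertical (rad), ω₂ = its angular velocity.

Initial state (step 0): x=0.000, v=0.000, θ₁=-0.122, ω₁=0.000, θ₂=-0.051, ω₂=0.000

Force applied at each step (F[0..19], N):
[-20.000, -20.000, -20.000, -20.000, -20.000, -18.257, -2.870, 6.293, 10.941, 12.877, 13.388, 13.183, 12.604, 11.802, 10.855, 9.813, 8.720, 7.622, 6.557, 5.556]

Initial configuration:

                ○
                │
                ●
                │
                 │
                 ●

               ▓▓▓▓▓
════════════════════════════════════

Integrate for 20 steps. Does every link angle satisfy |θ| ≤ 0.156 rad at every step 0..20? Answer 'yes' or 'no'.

Answer: yes

Derivation:
apply F[0]=-20.000 → step 1: x=-0.002, v=-0.202, θ₁=-0.120, ω₁=0.177, θ₂=-0.050, ω₂=0.076
apply F[1]=-20.000 → step 2: x=-0.008, v=-0.405, θ₁=-0.115, ω₁=0.358, θ₂=-0.048, ω₂=0.150
apply F[2]=-20.000 → step 3: x=-0.018, v=-0.609, θ₁=-0.106, ω₁=0.545, θ₂=-0.044, ω₂=0.217
apply F[3]=-20.000 → step 4: x=-0.032, v=-0.816, θ₁=-0.093, ω₁=0.742, θ₂=-0.039, ω₂=0.277
apply F[4]=-20.000 → step 5: x=-0.051, v=-1.024, θ₁=-0.076, ω₁=0.952, θ₂=-0.033, ω₂=0.325
apply F[5]=-18.257 → step 6: x=-0.073, v=-1.216, θ₁=-0.055, ω₁=1.155, θ₂=-0.026, ω₂=0.359
apply F[6]=-2.870 → step 7: x=-0.098, v=-1.243, θ₁=-0.032, ω₁=1.167, θ₂=-0.019, ω₂=0.377
apply F[7]=+6.293 → step 8: x=-0.122, v=-1.171, θ₁=-0.010, ω₁=1.071, θ₂=-0.011, ω₂=0.382
apply F[8]=+10.941 → step 9: x=-0.144, v=-1.051, θ₁=0.010, ω₁=0.927, θ₂=-0.004, ω₂=0.374
apply F[9]=+12.877 → step 10: x=-0.164, v=-0.912, θ₁=0.027, ω₁=0.770, θ₂=0.003, ω₂=0.356
apply F[10]=+13.388 → step 11: x=-0.181, v=-0.769, θ₁=0.041, ω₁=0.616, θ₂=0.010, ω₂=0.330
apply F[11]=+13.183 → step 12: x=-0.195, v=-0.631, θ₁=0.052, ω₁=0.474, θ₂=0.017, ω₂=0.297
apply F[12]=+12.604 → step 13: x=-0.206, v=-0.500, θ₁=0.060, ω₁=0.346, θ₂=0.022, ω₂=0.261
apply F[13]=+11.802 → step 14: x=-0.215, v=-0.378, θ₁=0.066, ω₁=0.233, θ₂=0.027, ω₂=0.222
apply F[14]=+10.855 → step 15: x=-0.221, v=-0.268, θ₁=0.070, ω₁=0.135, θ₂=0.031, ω₂=0.183
apply F[15]=+9.813 → step 16: x=-0.226, v=-0.170, θ₁=0.072, ω₁=0.052, θ₂=0.034, ω₂=0.144
apply F[16]=+8.720 → step 17: x=-0.228, v=-0.084, θ₁=0.072, ω₁=-0.017, θ₂=0.037, ω₂=0.108
apply F[17]=+7.622 → step 18: x=-0.229, v=-0.010, θ₁=0.071, ω₁=-0.073, θ₂=0.039, ω₂=0.074
apply F[18]=+6.557 → step 19: x=-0.229, v=0.053, θ₁=0.069, ω₁=-0.116, θ₂=0.040, ω₂=0.043
apply F[19]=+5.556 → step 20: x=-0.227, v=0.105, θ₁=0.067, ω₁=-0.149, θ₂=0.040, ω₂=0.016
Max |angle| over trajectory = 0.122 rad; bound = 0.156 → within bound.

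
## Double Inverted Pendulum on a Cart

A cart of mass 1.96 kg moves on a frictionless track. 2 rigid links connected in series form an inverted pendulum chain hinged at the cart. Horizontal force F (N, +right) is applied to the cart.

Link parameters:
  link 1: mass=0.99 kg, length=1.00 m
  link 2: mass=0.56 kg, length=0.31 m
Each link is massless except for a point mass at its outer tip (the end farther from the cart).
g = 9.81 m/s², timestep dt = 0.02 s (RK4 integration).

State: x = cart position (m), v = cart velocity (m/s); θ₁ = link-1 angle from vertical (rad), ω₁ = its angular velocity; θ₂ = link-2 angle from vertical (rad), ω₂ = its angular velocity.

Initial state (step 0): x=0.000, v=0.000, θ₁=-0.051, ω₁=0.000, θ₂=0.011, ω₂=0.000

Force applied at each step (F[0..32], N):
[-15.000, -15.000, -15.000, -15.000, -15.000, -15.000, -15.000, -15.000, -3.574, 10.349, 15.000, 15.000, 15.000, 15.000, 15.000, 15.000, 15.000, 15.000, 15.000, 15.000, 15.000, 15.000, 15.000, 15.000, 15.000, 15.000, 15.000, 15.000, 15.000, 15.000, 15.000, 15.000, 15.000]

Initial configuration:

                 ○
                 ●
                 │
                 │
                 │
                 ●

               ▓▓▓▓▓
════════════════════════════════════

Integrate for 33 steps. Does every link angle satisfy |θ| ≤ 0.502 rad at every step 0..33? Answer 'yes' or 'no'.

Answer: yes

Derivation:
apply F[0]=-15.000 → step 1: x=-0.001, v=-0.145, θ₁=-0.050, ω₁=0.128, θ₂=0.012, ω₂=0.063
apply F[1]=-15.000 → step 2: x=-0.006, v=-0.290, θ₁=-0.046, ω₁=0.257, θ₂=0.014, ω₂=0.125
apply F[2]=-15.000 → step 3: x=-0.013, v=-0.437, θ₁=-0.039, ω₁=0.388, θ₂=0.017, ω₂=0.183
apply F[3]=-15.000 → step 4: x=-0.023, v=-0.584, θ₁=-0.030, ω₁=0.523, θ₂=0.021, ω₂=0.237
apply F[4]=-15.000 → step 5: x=-0.036, v=-0.734, θ₁=-0.019, ω₁=0.662, θ₂=0.026, ω₂=0.283
apply F[5]=-15.000 → step 6: x=-0.053, v=-0.885, θ₁=-0.004, ω₁=0.807, θ₂=0.032, ω₂=0.321
apply F[6]=-15.000 → step 7: x=-0.072, v=-1.039, θ₁=0.014, ω₁=0.958, θ₂=0.039, ω₂=0.349
apply F[7]=-15.000 → step 8: x=-0.094, v=-1.195, θ₁=0.035, ω₁=1.117, θ₂=0.046, ω₂=0.365
apply F[8]=-3.574 → step 9: x=-0.119, v=-1.237, θ₁=0.057, ω₁=1.168, θ₂=0.053, ω₂=0.368
apply F[9]=+10.349 → step 10: x=-0.142, v=-1.141, θ₁=0.080, ω₁=1.087, θ₂=0.061, ω₂=0.358
apply F[10]=+15.000 → step 11: x=-0.164, v=-1.002, θ₁=0.100, ω₁=0.969, θ₂=0.068, ω₂=0.333
apply F[11]=+15.000 → step 12: x=-0.182, v=-0.865, θ₁=0.119, ω₁=0.859, θ₂=0.074, ω₂=0.295
apply F[12]=+15.000 → step 13: x=-0.198, v=-0.732, θ₁=0.135, ω₁=0.757, θ₂=0.079, ω₂=0.244
apply F[13]=+15.000 → step 14: x=-0.212, v=-0.602, θ₁=0.149, ω₁=0.663, θ₂=0.084, ω₂=0.182
apply F[14]=+15.000 → step 15: x=-0.222, v=-0.474, θ₁=0.161, ω₁=0.575, θ₂=0.086, ω₂=0.110
apply F[15]=+15.000 → step 16: x=-0.231, v=-0.348, θ₁=0.172, ω₁=0.493, θ₂=0.088, ω₂=0.026
apply F[16]=+15.000 → step 17: x=-0.236, v=-0.224, θ₁=0.181, ω₁=0.416, θ₂=0.087, ω₂=-0.068
apply F[17]=+15.000 → step 18: x=-0.240, v=-0.102, θ₁=0.189, ω₁=0.344, θ₂=0.085, ω₂=-0.173
apply F[18]=+15.000 → step 19: x=-0.240, v=0.019, θ₁=0.195, ω₁=0.275, θ₂=0.080, ω₂=-0.290
apply F[19]=+15.000 → step 20: x=-0.239, v=0.139, θ₁=0.200, ω₁=0.210, θ₂=0.073, ω₂=-0.419
apply F[20]=+15.000 → step 21: x=-0.235, v=0.259, θ₁=0.203, ω₁=0.148, θ₂=0.064, ω₂=-0.562
apply F[21]=+15.000 → step 22: x=-0.229, v=0.377, θ₁=0.206, ω₁=0.089, θ₂=0.051, ω₂=-0.719
apply F[22]=+15.000 → step 23: x=-0.220, v=0.496, θ₁=0.207, ω₁=0.032, θ₂=0.035, ω₂=-0.893
apply F[23]=+15.000 → step 24: x=-0.209, v=0.615, θ₁=0.207, ω₁=-0.023, θ₂=0.015, ω₂=-1.085
apply F[24]=+15.000 → step 25: x=-0.195, v=0.734, θ₁=0.206, ω₁=-0.077, θ₂=-0.009, ω₂=-1.298
apply F[25]=+15.000 → step 26: x=-0.179, v=0.854, θ₁=0.204, ω₁=-0.129, θ₂=-0.037, ω₂=-1.533
apply F[26]=+15.000 → step 27: x=-0.161, v=0.975, θ₁=0.201, ω₁=-0.182, θ₂=-0.070, ω₂=-1.792
apply F[27]=+15.000 → step 28: x=-0.140, v=1.097, θ₁=0.197, ω₁=-0.235, θ₂=-0.109, ω₂=-2.076
apply F[28]=+15.000 → step 29: x=-0.117, v=1.221, θ₁=0.192, ω₁=-0.288, θ₂=-0.154, ω₂=-2.388
apply F[29]=+15.000 → step 30: x=-0.091, v=1.346, θ₁=0.185, ω₁=-0.345, θ₂=-0.205, ω₂=-2.727
apply F[30]=+15.000 → step 31: x=-0.063, v=1.473, θ₁=0.178, ω₁=-0.405, θ₂=-0.263, ω₂=-3.091
apply F[31]=+15.000 → step 32: x=-0.033, v=1.603, θ₁=0.169, ω₁=-0.471, θ₂=-0.328, ω₂=-3.480
apply F[32]=+15.000 → step 33: x=0.001, v=1.735, θ₁=0.159, ω₁=-0.545, θ₂=-0.402, ω₂=-3.889
Max |angle| over trajectory = 0.402 rad; bound = 0.502 → within bound.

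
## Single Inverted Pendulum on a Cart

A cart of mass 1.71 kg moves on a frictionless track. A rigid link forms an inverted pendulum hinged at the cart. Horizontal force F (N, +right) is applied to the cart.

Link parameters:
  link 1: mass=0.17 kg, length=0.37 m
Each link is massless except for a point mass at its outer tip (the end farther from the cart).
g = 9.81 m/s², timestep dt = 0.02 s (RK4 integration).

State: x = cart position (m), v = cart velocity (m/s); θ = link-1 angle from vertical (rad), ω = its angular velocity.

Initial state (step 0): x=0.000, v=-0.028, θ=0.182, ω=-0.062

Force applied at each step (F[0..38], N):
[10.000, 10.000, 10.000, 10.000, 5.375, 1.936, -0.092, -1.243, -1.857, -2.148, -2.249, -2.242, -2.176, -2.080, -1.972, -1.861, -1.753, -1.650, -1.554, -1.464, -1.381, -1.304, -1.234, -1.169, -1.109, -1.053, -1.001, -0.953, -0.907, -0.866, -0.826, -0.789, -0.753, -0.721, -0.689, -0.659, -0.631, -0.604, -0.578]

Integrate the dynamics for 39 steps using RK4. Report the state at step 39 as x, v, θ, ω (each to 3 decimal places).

apply F[0]=+10.000 → step 1: x=0.001, v=0.085, θ=0.179, ω=-0.268
apply F[1]=+10.000 → step 2: x=0.003, v=0.198, θ=0.171, ω=-0.477
apply F[2]=+10.000 → step 3: x=0.009, v=0.312, θ=0.160, ω=-0.692
apply F[3]=+10.000 → step 4: x=0.016, v=0.426, θ=0.144, ω=-0.915
apply F[4]=+5.375 → step 5: x=0.025, v=0.486, θ=0.124, ω=-1.006
apply F[5]=+1.936 → step 6: x=0.035, v=0.507, θ=0.104, ω=-1.001
apply F[6]=-0.092 → step 7: x=0.045, v=0.504, θ=0.085, ω=-0.943
apply F[7]=-1.243 → step 8: x=0.055, v=0.488, θ=0.067, ω=-0.860
apply F[8]=-1.857 → step 9: x=0.064, v=0.465, θ=0.051, ω=-0.767
apply F[9]=-2.148 → step 10: x=0.074, v=0.439, θ=0.036, ω=-0.674
apply F[10]=-2.249 → step 11: x=0.082, v=0.412, θ=0.024, ω=-0.586
apply F[11]=-2.242 → step 12: x=0.090, v=0.386, θ=0.013, ω=-0.504
apply F[12]=-2.176 → step 13: x=0.097, v=0.360, θ=0.003, ω=-0.431
apply F[13]=-2.080 → step 14: x=0.104, v=0.336, θ=-0.005, ω=-0.366
apply F[14]=-1.972 → step 15: x=0.111, v=0.313, θ=-0.011, ω=-0.308
apply F[15]=-1.861 → step 16: x=0.117, v=0.291, θ=-0.017, ω=-0.257
apply F[16]=-1.753 → step 17: x=0.123, v=0.271, θ=-0.022, ω=-0.213
apply F[17]=-1.650 → step 18: x=0.128, v=0.252, θ=-0.025, ω=-0.175
apply F[18]=-1.554 → step 19: x=0.133, v=0.235, θ=-0.029, ω=-0.141
apply F[19]=-1.464 → step 20: x=0.137, v=0.218, θ=-0.031, ω=-0.113
apply F[20]=-1.381 → step 21: x=0.141, v=0.203, θ=-0.033, ω=-0.088
apply F[21]=-1.304 → step 22: x=0.145, v=0.188, θ=-0.035, ω=-0.066
apply F[22]=-1.234 → step 23: x=0.149, v=0.174, θ=-0.036, ω=-0.048
apply F[23]=-1.169 → step 24: x=0.152, v=0.161, θ=-0.037, ω=-0.032
apply F[24]=-1.109 → step 25: x=0.155, v=0.149, θ=-0.037, ω=-0.019
apply F[25]=-1.053 → step 26: x=0.158, v=0.137, θ=-0.037, ω=-0.007
apply F[26]=-1.001 → step 27: x=0.161, v=0.126, θ=-0.037, ω=0.002
apply F[27]=-0.953 → step 28: x=0.163, v=0.116, θ=-0.037, ω=0.011
apply F[28]=-0.907 → step 29: x=0.166, v=0.106, θ=-0.037, ω=0.018
apply F[29]=-0.866 → step 30: x=0.168, v=0.097, θ=-0.037, ω=0.024
apply F[30]=-0.826 → step 31: x=0.169, v=0.088, θ=-0.036, ω=0.028
apply F[31]=-0.789 → step 32: x=0.171, v=0.079, θ=-0.036, ω=0.032
apply F[32]=-0.753 → step 33: x=0.173, v=0.071, θ=-0.035, ω=0.036
apply F[33]=-0.721 → step 34: x=0.174, v=0.063, θ=-0.034, ω=0.038
apply F[34]=-0.689 → step 35: x=0.175, v=0.056, θ=-0.033, ω=0.040
apply F[35]=-0.659 → step 36: x=0.176, v=0.049, θ=-0.033, ω=0.042
apply F[36]=-0.631 → step 37: x=0.177, v=0.042, θ=-0.032, ω=0.043
apply F[37]=-0.604 → step 38: x=0.178, v=0.036, θ=-0.031, ω=0.044
apply F[38]=-0.578 → step 39: x=0.179, v=0.030, θ=-0.030, ω=0.045

Answer: x=0.179, v=0.030, θ=-0.030, ω=0.045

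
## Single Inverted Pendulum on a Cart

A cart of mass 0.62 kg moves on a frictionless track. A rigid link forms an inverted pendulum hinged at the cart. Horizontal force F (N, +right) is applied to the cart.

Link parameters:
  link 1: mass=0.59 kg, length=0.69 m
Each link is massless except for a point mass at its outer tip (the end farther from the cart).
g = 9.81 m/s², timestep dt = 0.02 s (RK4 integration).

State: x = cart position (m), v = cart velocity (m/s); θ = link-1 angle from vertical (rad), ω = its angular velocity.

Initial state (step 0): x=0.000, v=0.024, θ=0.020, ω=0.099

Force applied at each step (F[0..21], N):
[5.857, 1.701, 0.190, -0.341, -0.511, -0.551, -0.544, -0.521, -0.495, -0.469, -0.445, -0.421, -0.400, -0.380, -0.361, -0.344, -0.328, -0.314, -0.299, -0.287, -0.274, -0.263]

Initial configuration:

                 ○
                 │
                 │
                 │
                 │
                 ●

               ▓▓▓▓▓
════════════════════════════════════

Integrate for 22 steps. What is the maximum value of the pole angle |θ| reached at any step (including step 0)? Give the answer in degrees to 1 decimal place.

apply F[0]=+5.857 → step 1: x=0.002, v=0.209, θ=0.019, ω=-0.164
apply F[1]=+1.701 → step 2: x=0.007, v=0.261, θ=0.015, ω=-0.233
apply F[2]=+0.190 → step 3: x=0.012, v=0.264, θ=0.011, ω=-0.235
apply F[3]=-0.341 → step 4: x=0.017, v=0.252, θ=0.006, ω=-0.214
apply F[4]=-0.511 → step 5: x=0.022, v=0.235, θ=0.002, ω=-0.188
apply F[5]=-0.551 → step 6: x=0.027, v=0.217, θ=-0.001, ω=-0.162
apply F[6]=-0.544 → step 7: x=0.031, v=0.200, θ=-0.004, ω=-0.138
apply F[7]=-0.521 → step 8: x=0.035, v=0.184, θ=-0.007, ω=-0.117
apply F[8]=-0.495 → step 9: x=0.038, v=0.169, θ=-0.009, ω=-0.098
apply F[9]=-0.469 → step 10: x=0.042, v=0.156, θ=-0.011, ω=-0.082
apply F[10]=-0.445 → step 11: x=0.045, v=0.144, θ=-0.012, ω=-0.068
apply F[11]=-0.421 → step 12: x=0.047, v=0.133, θ=-0.014, ω=-0.055
apply F[12]=-0.400 → step 13: x=0.050, v=0.123, θ=-0.015, ω=-0.044
apply F[13]=-0.380 → step 14: x=0.052, v=0.113, θ=-0.015, ω=-0.035
apply F[14]=-0.361 → step 15: x=0.054, v=0.104, θ=-0.016, ω=-0.026
apply F[15]=-0.344 → step 16: x=0.056, v=0.096, θ=-0.016, ω=-0.019
apply F[16]=-0.328 → step 17: x=0.058, v=0.089, θ=-0.017, ω=-0.013
apply F[17]=-0.314 → step 18: x=0.060, v=0.082, θ=-0.017, ω=-0.008
apply F[18]=-0.299 → step 19: x=0.062, v=0.075, θ=-0.017, ω=-0.003
apply F[19]=-0.287 → step 20: x=0.063, v=0.069, θ=-0.017, ω=0.001
apply F[20]=-0.274 → step 21: x=0.064, v=0.064, θ=-0.017, ω=0.004
apply F[21]=-0.263 → step 22: x=0.066, v=0.058, θ=-0.017, ω=0.007
Max |angle| over trajectory = 0.020 rad = 1.1°.

Answer: 1.1°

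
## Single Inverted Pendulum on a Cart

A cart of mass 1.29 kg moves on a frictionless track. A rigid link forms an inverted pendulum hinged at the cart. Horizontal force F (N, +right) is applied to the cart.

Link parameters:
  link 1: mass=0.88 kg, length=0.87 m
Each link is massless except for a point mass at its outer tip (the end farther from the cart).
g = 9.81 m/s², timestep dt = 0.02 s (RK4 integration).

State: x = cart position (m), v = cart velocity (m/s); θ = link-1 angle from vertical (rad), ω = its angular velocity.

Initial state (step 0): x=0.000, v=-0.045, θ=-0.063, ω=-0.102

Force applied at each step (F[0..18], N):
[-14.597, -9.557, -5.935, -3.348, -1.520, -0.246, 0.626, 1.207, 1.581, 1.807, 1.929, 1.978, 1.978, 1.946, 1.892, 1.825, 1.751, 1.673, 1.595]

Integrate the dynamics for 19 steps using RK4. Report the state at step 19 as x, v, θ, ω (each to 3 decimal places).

Answer: x=-0.152, v=-0.228, θ=0.031, ω=0.068

Derivation:
apply F[0]=-14.597 → step 1: x=-0.003, v=-0.262, θ=-0.063, ω=0.133
apply F[1]=-9.557 → step 2: x=-0.010, v=-0.402, θ=-0.059, ω=0.280
apply F[2]=-5.935 → step 3: x=-0.019, v=-0.486, θ=-0.052, ω=0.364
apply F[3]=-3.348 → step 4: x=-0.029, v=-0.532, θ=-0.044, ω=0.405
apply F[4]=-1.520 → step 5: x=-0.040, v=-0.550, θ=-0.036, ω=0.417
apply F[5]=-0.246 → step 6: x=-0.051, v=-0.550, θ=-0.028, ω=0.409
apply F[6]=+0.626 → step 7: x=-0.061, v=-0.537, θ=-0.020, ω=0.389
apply F[7]=+1.207 → step 8: x=-0.072, v=-0.516, θ=-0.012, ω=0.362
apply F[8]=+1.581 → step 9: x=-0.082, v=-0.490, θ=-0.006, ω=0.330
apply F[9]=+1.807 → step 10: x=-0.092, v=-0.462, θ=0.001, ω=0.297
apply F[10]=+1.929 → step 11: x=-0.101, v=-0.433, θ=0.006, ω=0.264
apply F[11]=+1.978 → step 12: x=-0.109, v=-0.403, θ=0.011, ω=0.232
apply F[12]=+1.978 → step 13: x=-0.117, v=-0.374, θ=0.016, ω=0.202
apply F[13]=+1.946 → step 14: x=-0.124, v=-0.346, θ=0.019, ω=0.174
apply F[14]=+1.892 → step 15: x=-0.131, v=-0.320, θ=0.023, ω=0.148
apply F[15]=+1.825 → step 16: x=-0.137, v=-0.295, θ=0.025, ω=0.125
apply F[16]=+1.751 → step 17: x=-0.142, v=-0.271, θ=0.028, ω=0.104
apply F[17]=+1.673 → step 18: x=-0.148, v=-0.249, θ=0.029, ω=0.085
apply F[18]=+1.595 → step 19: x=-0.152, v=-0.228, θ=0.031, ω=0.068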